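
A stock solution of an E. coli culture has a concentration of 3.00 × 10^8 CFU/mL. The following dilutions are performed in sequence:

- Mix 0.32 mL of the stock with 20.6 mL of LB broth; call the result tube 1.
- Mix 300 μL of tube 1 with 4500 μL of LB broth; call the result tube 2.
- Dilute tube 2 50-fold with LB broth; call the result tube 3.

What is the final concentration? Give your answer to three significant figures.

5.74 × 10^3 CFU/mL

Step 1: 0.32 mL + 20.6 mL = 20.92 mL total → factor 20.92/0.32 = 65.375
Step 2: 300 μL + 4500 μL = 4800 μL total → factor 4800/300 = 16
Step 3: 50-fold → factor 50
Overall dilution factor = 65.375 × 16 × 50 = 52300
Final = 3.00 × 10^8 CFU/mL / 52300 = 5.74 × 10^3 CFU/mL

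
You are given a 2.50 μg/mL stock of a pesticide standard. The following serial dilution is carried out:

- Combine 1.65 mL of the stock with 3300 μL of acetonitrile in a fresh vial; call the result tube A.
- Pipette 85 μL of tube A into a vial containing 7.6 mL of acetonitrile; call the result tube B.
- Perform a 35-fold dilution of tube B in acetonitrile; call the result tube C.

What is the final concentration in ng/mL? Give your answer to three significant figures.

0.263 ng/mL

Step 1: 1.65 mL + 3300 μL = 4.95 mL total → factor 4.95/1.65 = 3
Step 2: 85 μL + 7.6 mL = 7685 μL total → factor 7685/85 = 90.412
Step 3: 35-fold → factor 35
Overall dilution factor = 3 × 90.412 × 35 = 9493.2
Final = 2.50 μg/mL / 9493.2 = 0.0002633 μg/mL = 0.263 ng/mL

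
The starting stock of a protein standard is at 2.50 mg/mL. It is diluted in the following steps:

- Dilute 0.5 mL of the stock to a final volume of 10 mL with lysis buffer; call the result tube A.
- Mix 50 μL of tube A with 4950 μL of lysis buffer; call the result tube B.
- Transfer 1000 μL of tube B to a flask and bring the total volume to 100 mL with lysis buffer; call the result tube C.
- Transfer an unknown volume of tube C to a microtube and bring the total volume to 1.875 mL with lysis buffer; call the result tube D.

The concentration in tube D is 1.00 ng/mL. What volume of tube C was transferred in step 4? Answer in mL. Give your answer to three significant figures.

Step 1: 0.5 mL brought to 10 mL → factor 10/0.5 = 20
Step 2: 50 μL + 4950 μL = 5000 μL total → factor 5000/50 = 100
Step 3: 1000 μL brought to 100 mL → factor 1 × 10^5/1000 = 100
Step 4: v brought to 1.875 mL → factor = 1.875 mL/v
Product of known-step factors = 2 × 10^5
Overall factor = 2.50 mg/mL / (1.00 ng/mL) = 2.5 × 10^6
Step-4 factor = 2.5 × 10^6 / 2 × 10^5 = 12.5
v = 1.875 mL / 12.5 = 0.150 mL

0.150 mL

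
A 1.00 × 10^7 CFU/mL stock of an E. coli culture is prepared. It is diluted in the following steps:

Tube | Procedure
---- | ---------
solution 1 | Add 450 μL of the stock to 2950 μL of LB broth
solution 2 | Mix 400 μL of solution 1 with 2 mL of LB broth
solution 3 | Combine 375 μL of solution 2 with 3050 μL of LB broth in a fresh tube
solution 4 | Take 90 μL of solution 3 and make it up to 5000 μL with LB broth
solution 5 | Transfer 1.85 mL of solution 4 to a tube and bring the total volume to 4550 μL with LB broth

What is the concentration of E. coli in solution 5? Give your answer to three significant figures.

177 CFU/mL

Step 1: 450 μL + 2950 μL = 3400 μL total → factor 3400/450 = 7.5556
Step 2: 400 μL + 2 mL = 2400 μL total → factor 2400/400 = 6
Step 3: 375 μL + 3050 μL = 3425 μL total → factor 3425/375 = 9.1333
Step 4: 90 μL brought to 5000 μL → factor 5000/90 = 55.556
Step 5: 1.85 mL brought to 4550 μL → factor 4.55/1.85 = 2.4595
Overall dilution factor = 7.5556 × 6 × 9.1333 × 55.556 × 2.4595 = 56574
Final = 1.00 × 10^7 CFU/mL / 56574 = 177 CFU/mL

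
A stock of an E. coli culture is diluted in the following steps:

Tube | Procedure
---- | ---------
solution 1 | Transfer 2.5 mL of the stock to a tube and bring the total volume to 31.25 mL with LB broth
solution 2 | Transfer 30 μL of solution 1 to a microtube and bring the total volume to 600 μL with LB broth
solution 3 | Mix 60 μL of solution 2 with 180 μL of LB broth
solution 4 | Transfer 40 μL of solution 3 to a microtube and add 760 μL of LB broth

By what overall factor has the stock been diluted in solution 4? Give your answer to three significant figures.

2.00 × 10^4

Step 1: 2.5 mL brought to 31.25 mL → factor 31.25/2.5 = 12.5
Step 2: 30 μL brought to 600 μL → factor 600/30 = 20
Step 3: 60 μL + 180 μL = 240 μL total → factor 240/60 = 4
Step 4: 40 μL + 760 μL = 800 μL total → factor 800/40 = 20
Overall dilution factor = 12.5 × 20 × 4 × 20 = 20000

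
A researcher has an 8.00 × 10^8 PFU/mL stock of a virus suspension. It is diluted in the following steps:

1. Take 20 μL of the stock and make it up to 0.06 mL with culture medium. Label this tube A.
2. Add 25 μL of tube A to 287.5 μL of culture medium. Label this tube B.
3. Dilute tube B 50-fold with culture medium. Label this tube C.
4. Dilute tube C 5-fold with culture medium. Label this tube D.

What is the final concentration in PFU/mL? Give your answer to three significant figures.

Step 1: 20 μL brought to 0.06 mL → factor 60/20 = 3
Step 2: 25 μL + 287.5 μL = 312.5 μL total → factor 312.5/25 = 12.5
Step 3: 50-fold → factor 50
Step 4: 5-fold → factor 5
Overall dilution factor = 3 × 12.5 × 50 × 5 = 9375
Final = 8.00 × 10^8 PFU/mL / 9375 = 8.53 × 10^4 PFU/mL

8.53 × 10^4 PFU/mL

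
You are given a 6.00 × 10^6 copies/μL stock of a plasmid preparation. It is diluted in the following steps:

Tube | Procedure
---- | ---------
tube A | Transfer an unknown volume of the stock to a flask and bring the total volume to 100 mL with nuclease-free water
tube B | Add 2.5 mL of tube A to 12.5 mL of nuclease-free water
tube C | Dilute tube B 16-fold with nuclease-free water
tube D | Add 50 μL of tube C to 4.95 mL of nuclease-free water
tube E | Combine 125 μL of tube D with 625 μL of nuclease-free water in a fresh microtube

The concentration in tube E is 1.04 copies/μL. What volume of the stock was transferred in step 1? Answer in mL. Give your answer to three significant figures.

Step 1: v brought to 100 mL → factor = 100 mL/v
Step 2: 2.5 mL + 12.5 mL = 15 mL total → factor 15/2.5 = 6
Step 3: 16-fold → factor 16
Step 4: 50 μL + 4.95 mL = 5000 μL total → factor 5000/50 = 100
Step 5: 125 μL + 625 μL = 750 μL total → factor 750/125 = 6
Product of known-step factors = 57600
Overall factor = 6.00 × 10^6 copies/μL / (1.04 copies/μL) = 5.7692 × 10^6
Step-1 factor = 5.7692 × 10^6 / 57600 = 100.16
v = 100 mL / 100.16 = 0.998 mL

0.998 mL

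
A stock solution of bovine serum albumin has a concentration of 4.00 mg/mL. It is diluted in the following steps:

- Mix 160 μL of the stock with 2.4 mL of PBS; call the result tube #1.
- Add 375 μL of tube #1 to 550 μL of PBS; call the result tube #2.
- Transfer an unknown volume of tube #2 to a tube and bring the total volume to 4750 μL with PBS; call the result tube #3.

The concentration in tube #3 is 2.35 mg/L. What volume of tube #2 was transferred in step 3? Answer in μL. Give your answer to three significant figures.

Step 1: 160 μL + 2.4 mL = 2560 μL total → factor 2560/160 = 16
Step 2: 375 μL + 550 μL = 925 μL total → factor 925/375 = 2.4667
Step 3: v brought to 4750 μL → factor = 4750 μL/v
Product of known-step factors = 39.467
Overall factor = 4.00 mg/mL / (2.35 mg/L) = 1702.1
Step-3 factor = 1702.1 / 39.467 = 43.128
v = 4750 μL / 43.128 = 110 μL

110 μL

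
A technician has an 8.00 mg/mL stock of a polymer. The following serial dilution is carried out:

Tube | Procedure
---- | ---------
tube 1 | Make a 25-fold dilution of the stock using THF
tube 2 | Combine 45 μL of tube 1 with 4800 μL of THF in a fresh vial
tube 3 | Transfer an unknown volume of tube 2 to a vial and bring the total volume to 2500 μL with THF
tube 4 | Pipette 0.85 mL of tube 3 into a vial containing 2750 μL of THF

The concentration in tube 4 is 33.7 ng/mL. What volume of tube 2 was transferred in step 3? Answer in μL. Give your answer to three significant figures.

120 μL

Step 1: 25-fold → factor 25
Step 2: 45 μL + 4800 μL = 4845 μL total → factor 4845/45 = 107.67
Step 3: v brought to 2500 μL → factor = 2500 μL/v
Step 4: 0.85 mL + 2750 μL = 3.6 mL total → factor 3.6/0.85 = 4.2353
Product of known-step factors = 11400
Overall factor = 8.00 mg/mL / (33.7 ng/mL) = 2.3739 × 10^5
Step-3 factor = 2.3739 × 10^5 / 11400 = 20.824
v = 2500 μL / 20.824 = 120 μL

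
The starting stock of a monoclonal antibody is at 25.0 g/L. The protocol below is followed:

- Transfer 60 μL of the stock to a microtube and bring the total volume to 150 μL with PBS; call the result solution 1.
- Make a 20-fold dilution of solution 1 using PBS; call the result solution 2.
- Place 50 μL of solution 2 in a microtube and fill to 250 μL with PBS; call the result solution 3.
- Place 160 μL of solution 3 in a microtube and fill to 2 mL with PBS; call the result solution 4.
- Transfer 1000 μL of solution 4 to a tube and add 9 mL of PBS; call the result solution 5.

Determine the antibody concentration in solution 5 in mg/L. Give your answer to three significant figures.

0.800 mg/L

Step 1: 60 μL brought to 150 μL → factor 150/60 = 2.5
Step 2: 20-fold → factor 20
Step 3: 50 μL brought to 250 μL → factor 250/50 = 5
Step 4: 160 μL brought to 2 mL → factor 2000/160 = 12.5
Step 5: 1000 μL + 9 mL = 10000 μL total → factor 10000/1000 = 10
Overall dilution factor = 2.5 × 20 × 5 × 12.5 × 10 = 31250
Final = 25.0 g/L / 31250 = 0.0008000 g/L = 0.800 mg/L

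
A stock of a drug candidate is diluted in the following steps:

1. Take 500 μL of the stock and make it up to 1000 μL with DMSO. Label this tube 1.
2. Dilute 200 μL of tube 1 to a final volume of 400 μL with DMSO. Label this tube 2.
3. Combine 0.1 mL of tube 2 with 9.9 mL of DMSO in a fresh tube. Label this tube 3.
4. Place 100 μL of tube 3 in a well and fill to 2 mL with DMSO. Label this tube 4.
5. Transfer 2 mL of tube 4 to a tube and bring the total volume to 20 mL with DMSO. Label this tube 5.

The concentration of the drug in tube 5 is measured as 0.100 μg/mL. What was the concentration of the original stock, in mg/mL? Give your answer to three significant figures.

8.00 mg/mL

Step 1: 500 μL brought to 1000 μL → factor 1000/500 = 2
Step 2: 200 μL brought to 400 μL → factor 400/200 = 2
Step 3: 0.1 mL + 9.9 mL = 10 mL total → factor 10/0.1 = 100
Step 4: 100 μL brought to 2 mL → factor 2000/100 = 20
Step 5: 2 mL brought to 20 mL → factor 20/2 = 10
Overall dilution factor = 2 × 2 × 100 × 20 × 10 = 80000
Stock = 0.100 μg/mL × 80000 = 8000 μg/mL = 8.00 mg/mL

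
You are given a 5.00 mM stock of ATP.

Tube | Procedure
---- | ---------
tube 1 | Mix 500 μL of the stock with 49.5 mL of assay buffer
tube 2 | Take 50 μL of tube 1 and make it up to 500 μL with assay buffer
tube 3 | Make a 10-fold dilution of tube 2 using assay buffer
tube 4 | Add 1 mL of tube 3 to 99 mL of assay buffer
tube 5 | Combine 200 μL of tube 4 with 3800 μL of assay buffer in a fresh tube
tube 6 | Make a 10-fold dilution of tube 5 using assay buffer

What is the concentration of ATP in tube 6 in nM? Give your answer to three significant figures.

Step 1: 500 μL + 49.5 mL = 50000 μL total → factor 50000/500 = 100
Step 2: 50 μL brought to 500 μL → factor 500/50 = 10
Step 3: 10-fold → factor 10
Step 4: 1 mL + 99 mL = 100 mL total → factor 100/1 = 100
Step 5: 200 μL + 3800 μL = 4000 μL total → factor 4000/200 = 20
Step 6: 10-fold → factor 10
Overall dilution factor = 100 × 10 × 10 × 100 × 20 × 10 = 2 × 10^8
Final = 5.00 mM / 2 × 10^8 = 2.500 × 10^-8 mM = 0.0250 nM

0.0250 nM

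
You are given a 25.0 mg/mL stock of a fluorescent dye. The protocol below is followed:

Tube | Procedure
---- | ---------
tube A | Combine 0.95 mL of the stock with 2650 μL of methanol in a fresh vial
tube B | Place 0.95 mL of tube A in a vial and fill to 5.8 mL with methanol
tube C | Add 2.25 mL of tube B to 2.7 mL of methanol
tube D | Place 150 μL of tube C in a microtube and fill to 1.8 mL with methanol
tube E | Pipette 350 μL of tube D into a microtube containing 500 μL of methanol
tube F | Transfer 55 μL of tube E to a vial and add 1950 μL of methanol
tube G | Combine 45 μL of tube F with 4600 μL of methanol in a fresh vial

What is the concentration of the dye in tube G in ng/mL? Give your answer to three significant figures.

Step 1: 0.95 mL + 2650 μL = 3.6 mL total → factor 3.6/0.95 = 3.7895
Step 2: 0.95 mL brought to 5.8 mL → factor 5.8/0.95 = 6.1053
Step 3: 2.25 mL + 2.7 mL = 4.95 mL total → factor 4.95/2.25 = 2.2
Step 4: 150 μL brought to 1.8 mL → factor 1800/150 = 12
Step 5: 350 μL + 500 μL = 850 μL total → factor 850/350 = 2.4286
Step 6: 55 μL + 1950 μL = 2005 μL total → factor 2005/55 = 36.455
Step 7: 45 μL + 4600 μL = 4645 μL total → factor 4645/45 = 103.22
Overall dilution factor = 3.7895 × 6.1053 × 2.2 × 12 × 2.4286 × 36.455 × 103.22 = 5.5817 × 10^6
Final = 25.0 mg/mL / 5.5817 × 10^6 = 4.479 × 10^-6 mg/mL = 4.48 ng/mL

4.48 ng/mL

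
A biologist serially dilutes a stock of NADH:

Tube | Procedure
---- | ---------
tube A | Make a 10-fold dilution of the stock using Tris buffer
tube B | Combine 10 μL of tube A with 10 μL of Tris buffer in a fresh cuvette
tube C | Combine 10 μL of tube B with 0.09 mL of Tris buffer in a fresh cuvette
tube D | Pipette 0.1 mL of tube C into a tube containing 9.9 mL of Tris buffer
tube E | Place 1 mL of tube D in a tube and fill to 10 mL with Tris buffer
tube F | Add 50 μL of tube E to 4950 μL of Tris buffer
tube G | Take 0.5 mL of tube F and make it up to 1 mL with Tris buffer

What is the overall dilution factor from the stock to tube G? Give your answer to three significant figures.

4.00 × 10^7

Step 1: 10-fold → factor 10
Step 2: 10 μL + 10 μL = 20 μL total → factor 20/10 = 2
Step 3: 10 μL + 0.09 mL = 100 μL total → factor 100/10 = 10
Step 4: 0.1 mL + 9.9 mL = 10 mL total → factor 10/0.1 = 100
Step 5: 1 mL brought to 10 mL → factor 10/1 = 10
Step 6: 50 μL + 4950 μL = 5000 μL total → factor 5000/50 = 100
Step 7: 0.5 mL brought to 1 mL → factor 1/0.5 = 2
Overall dilution factor = 10 × 2 × 10 × 100 × 10 × 100 × 2 = 4 × 10^7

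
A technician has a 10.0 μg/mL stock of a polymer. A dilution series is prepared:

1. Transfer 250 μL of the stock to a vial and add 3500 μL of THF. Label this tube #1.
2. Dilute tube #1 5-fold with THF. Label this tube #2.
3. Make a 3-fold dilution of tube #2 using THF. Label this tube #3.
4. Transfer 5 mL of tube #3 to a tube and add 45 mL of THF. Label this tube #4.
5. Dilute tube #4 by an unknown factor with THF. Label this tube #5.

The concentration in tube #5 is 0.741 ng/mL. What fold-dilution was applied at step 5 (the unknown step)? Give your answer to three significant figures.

6.00-fold

Step 1: 250 μL + 3500 μL = 3750 μL total → factor 3750/250 = 15
Step 2: 5-fold → factor 5
Step 3: 3-fold → factor 3
Step 4: 5 mL + 45 mL = 50 mL total → factor 50/5 = 10
Step 5: unknown factor x
Product of known-step factors = 2250
Overall factor = 10.0 μg/mL / (0.741 ng/mL) = 13495
x = 13495 / 2250 = 6.00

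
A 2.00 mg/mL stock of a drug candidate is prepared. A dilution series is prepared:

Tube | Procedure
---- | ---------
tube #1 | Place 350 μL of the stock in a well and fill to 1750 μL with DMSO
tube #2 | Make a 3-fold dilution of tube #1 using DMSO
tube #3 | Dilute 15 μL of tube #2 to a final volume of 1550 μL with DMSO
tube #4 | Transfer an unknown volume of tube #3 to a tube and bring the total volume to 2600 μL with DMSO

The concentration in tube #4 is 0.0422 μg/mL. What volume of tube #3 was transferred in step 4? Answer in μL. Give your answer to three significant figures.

Step 1: 350 μL brought to 1750 μL → factor 1750/350 = 5
Step 2: 3-fold → factor 3
Step 3: 15 μL brought to 1550 μL → factor 1550/15 = 103.33
Step 4: v brought to 2600 μL → factor = 2600 μL/v
Product of known-step factors = 1550
Overall factor = 2.00 mg/mL / (0.0422 μg/mL) = 47393
Step-4 factor = 47393 / 1550 = 30.576
v = 2600 μL / 30.576 = 85.0 μL

85.0 μL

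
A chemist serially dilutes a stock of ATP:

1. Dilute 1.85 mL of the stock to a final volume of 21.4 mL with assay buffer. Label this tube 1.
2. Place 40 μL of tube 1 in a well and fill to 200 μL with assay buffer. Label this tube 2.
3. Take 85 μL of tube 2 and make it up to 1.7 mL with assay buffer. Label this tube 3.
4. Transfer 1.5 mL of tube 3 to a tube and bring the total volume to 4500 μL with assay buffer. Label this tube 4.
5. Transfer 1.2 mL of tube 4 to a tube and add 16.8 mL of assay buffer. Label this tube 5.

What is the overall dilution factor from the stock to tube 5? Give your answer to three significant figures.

5.21 × 10^4

Step 1: 1.85 mL brought to 21.4 mL → factor 21.4/1.85 = 11.568
Step 2: 40 μL brought to 200 μL → factor 200/40 = 5
Step 3: 85 μL brought to 1.7 mL → factor 1700/85 = 20
Step 4: 1.5 mL brought to 4500 μL → factor 4.5/1.5 = 3
Step 5: 1.2 mL + 16.8 mL = 18 mL total → factor 18/1.2 = 15
Overall dilution factor = 11.568 × 5 × 20 × 3 × 15 = 52054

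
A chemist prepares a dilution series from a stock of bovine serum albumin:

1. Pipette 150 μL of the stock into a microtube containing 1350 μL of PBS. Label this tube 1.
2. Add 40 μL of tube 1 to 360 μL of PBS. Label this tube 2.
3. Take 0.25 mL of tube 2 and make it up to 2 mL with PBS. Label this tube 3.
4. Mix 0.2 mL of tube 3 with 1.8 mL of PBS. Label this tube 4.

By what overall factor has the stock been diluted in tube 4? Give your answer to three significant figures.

8.00 × 10^3

Step 1: 150 μL + 1350 μL = 1500 μL total → factor 1500/150 = 10
Step 2: 40 μL + 360 μL = 400 μL total → factor 400/40 = 10
Step 3: 0.25 mL brought to 2 mL → factor 2/0.25 = 8
Step 4: 0.2 mL + 1.8 mL = 2 mL total → factor 2/0.2 = 10
Overall dilution factor = 10 × 10 × 8 × 10 = 8000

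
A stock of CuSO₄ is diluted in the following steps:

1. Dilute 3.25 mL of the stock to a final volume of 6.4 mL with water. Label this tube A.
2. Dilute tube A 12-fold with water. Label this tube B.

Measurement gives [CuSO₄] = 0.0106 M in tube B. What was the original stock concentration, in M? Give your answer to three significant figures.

0.250 M

Step 1: 3.25 mL brought to 6.4 mL → factor 6.4/3.25 = 1.9692
Step 2: 12-fold → factor 12
Overall dilution factor = 1.9692 × 12 = 23.631
Stock = 0.0106 M × 23.631 = 0.250 M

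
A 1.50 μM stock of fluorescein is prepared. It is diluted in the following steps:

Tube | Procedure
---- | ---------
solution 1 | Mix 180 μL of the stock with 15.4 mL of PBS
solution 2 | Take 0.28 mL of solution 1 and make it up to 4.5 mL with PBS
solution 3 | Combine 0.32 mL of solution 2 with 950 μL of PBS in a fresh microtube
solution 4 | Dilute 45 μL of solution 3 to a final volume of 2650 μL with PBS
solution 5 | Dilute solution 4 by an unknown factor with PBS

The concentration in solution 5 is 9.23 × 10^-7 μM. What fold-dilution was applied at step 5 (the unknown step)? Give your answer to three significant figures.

5.00-fold

Step 1: 180 μL + 15.4 mL = 15580 μL total → factor 15580/180 = 86.556
Step 2: 0.28 mL brought to 4.5 mL → factor 4.5/0.28 = 16.071
Step 3: 0.32 mL + 950 μL = 1.27 mL total → factor 1.27/0.32 = 3.9688
Step 4: 45 μL brought to 2650 μL → factor 2650/45 = 58.889
Step 5: unknown factor x
Product of known-step factors = 3.2511 × 10^5
Overall factor = 1.50 μM / (9.23 × 10^-7 μM) = 1.6251 × 10^6
x = 1.6251 × 10^6 / 3.2511 × 10^5 = 5.00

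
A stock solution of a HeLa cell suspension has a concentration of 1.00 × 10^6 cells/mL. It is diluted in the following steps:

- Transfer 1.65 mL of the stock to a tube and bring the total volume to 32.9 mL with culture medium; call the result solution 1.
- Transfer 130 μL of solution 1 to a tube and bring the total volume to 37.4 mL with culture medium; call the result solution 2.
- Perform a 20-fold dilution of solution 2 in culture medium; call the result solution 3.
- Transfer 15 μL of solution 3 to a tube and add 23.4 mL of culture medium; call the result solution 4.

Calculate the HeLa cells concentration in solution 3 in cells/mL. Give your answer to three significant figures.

8.72 cells/mL

Step 1: 1.65 mL brought to 32.9 mL → factor 32.9/1.65 = 19.939
Step 2: 130 μL brought to 37.4 mL → factor 37400/130 = 287.69
Step 3: 20-fold → factor 20
Dilution factor through solution 3 = 19.939 × 287.69 × 20 = 1.1473 × 10^5
[solution 3] = 1.00 × 10^6 cells/mL / 1.1473 × 10^5 = 8.72 cells/mL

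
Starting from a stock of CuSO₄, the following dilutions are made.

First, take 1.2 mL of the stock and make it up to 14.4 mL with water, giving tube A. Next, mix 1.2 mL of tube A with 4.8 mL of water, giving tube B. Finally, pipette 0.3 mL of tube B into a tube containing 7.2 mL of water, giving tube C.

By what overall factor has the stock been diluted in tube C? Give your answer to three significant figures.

1.50 × 10^3

Step 1: 1.2 mL brought to 14.4 mL → factor 14.4/1.2 = 12
Step 2: 1.2 mL + 4.8 mL = 6 mL total → factor 6/1.2 = 5
Step 3: 0.3 mL + 7.2 mL = 7.5 mL total → factor 7.5/0.3 = 25
Overall dilution factor = 12 × 5 × 25 = 1500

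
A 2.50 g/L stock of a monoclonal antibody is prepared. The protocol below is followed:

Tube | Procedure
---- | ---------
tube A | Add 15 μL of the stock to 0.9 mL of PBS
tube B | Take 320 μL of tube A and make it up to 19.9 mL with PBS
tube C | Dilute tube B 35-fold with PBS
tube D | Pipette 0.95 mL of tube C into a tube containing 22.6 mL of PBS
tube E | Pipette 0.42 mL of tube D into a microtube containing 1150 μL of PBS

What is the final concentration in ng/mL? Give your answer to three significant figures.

0.203 ng/mL

Step 1: 15 μL + 0.9 mL = 915 μL total → factor 915/15 = 61
Step 2: 320 μL brought to 19.9 mL → factor 19900/320 = 62.188
Step 3: 35-fold → factor 35
Step 4: 0.95 mL + 22.6 mL = 23.55 mL total → factor 23.55/0.95 = 24.789
Step 5: 0.42 mL + 1150 μL = 1.57 mL total → factor 1.57/0.42 = 3.7381
Overall dilution factor = 61 × 62.188 × 35 × 24.789 × 3.7381 = 1.2303 × 10^7
Final = 2.50 g/L / 1.2303 × 10^7 = 2.032 × 10^-7 g/L = 0.203 ng/mL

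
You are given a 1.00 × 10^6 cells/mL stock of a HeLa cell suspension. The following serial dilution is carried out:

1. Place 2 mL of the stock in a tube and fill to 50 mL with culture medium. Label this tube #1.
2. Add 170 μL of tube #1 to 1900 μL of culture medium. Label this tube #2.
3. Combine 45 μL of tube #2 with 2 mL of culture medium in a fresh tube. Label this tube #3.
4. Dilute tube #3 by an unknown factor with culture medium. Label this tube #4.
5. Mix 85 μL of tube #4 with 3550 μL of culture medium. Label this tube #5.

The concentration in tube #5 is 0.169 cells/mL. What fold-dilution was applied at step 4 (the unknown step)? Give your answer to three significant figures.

Step 1: 2 mL brought to 50 mL → factor 50/2 = 25
Step 2: 170 μL + 1900 μL = 2070 μL total → factor 2070/170 = 12.176
Step 3: 45 μL + 2 mL = 2045 μL total → factor 2045/45 = 45.444
Step 4: unknown factor x
Step 5: 85 μL + 3550 μL = 3635 μL total → factor 3635/85 = 42.765
Product of known-step factors = 5.916 × 10^5
Overall factor = 1.00 × 10^6 cells/mL / (0.169 cells/mL) = 5.9172 × 10^6
x = 5.9172 × 10^6 / 5.916 × 10^5 = 10.0

10.0-fold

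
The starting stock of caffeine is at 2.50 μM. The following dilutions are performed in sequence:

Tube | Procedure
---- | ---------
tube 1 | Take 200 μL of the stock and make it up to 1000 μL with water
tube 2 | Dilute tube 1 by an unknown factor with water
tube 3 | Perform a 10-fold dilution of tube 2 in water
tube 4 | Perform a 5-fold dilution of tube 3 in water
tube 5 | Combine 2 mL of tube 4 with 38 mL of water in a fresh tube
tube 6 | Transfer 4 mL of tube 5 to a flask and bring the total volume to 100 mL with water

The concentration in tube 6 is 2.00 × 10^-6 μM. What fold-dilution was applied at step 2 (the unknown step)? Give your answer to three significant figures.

10.0-fold

Step 1: 200 μL brought to 1000 μL → factor 1000/200 = 5
Step 2: unknown factor x
Step 3: 10-fold → factor 10
Step 4: 5-fold → factor 5
Step 5: 2 mL + 38 mL = 40 mL total → factor 40/2 = 20
Step 6: 4 mL brought to 100 mL → factor 100/4 = 25
Product of known-step factors = 1.25 × 10^5
Overall factor = 2.50 μM / (2.00 × 10^-6 μM) = 1.25 × 10^6
x = 1.25 × 10^6 / 1.25 × 10^5 = 10.0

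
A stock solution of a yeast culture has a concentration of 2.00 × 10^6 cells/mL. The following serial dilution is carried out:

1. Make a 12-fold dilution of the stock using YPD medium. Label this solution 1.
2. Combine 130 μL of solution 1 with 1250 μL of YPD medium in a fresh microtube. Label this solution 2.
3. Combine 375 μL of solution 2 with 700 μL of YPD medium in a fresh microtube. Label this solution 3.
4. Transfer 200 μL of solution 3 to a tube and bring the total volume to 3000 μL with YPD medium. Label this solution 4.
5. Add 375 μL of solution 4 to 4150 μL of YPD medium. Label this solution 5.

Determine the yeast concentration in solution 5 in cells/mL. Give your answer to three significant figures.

30.3 cells/mL

Step 1: 12-fold → factor 12
Step 2: 130 μL + 1250 μL = 1380 μL total → factor 1380/130 = 10.615
Step 3: 375 μL + 700 μL = 1075 μL total → factor 1075/375 = 2.8667
Step 4: 200 μL brought to 3000 μL → factor 3000/200 = 15
Step 5: 375 μL + 4150 μL = 4525 μL total → factor 4525/375 = 12.067
Overall dilution factor = 12 × 10.615 × 2.8667 × 15 × 12.067 = 66096
Final = 2.00 × 10^6 cells/mL / 66096 = 30.3 cells/mL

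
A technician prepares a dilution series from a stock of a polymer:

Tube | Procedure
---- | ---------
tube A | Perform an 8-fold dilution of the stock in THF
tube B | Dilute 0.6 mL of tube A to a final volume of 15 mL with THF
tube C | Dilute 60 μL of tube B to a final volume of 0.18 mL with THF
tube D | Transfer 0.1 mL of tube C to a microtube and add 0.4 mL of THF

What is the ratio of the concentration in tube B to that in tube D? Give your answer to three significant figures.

15.0

Step 1: 8-fold → factor 8
Step 2: 0.6 mL brought to 15 mL → factor 15/0.6 = 25
Step 3: 60 μL brought to 0.18 mL → factor 180/60 = 3
Step 4: 0.1 mL + 0.4 mL = 0.5 mL total → factor 0.5/0.1 = 5
Dilution factor to tube B = 200; to tube D = 3000
[tube B]/[tube D] = (factor to tube D)/(factor to tube B) = 3000/200 = 15.0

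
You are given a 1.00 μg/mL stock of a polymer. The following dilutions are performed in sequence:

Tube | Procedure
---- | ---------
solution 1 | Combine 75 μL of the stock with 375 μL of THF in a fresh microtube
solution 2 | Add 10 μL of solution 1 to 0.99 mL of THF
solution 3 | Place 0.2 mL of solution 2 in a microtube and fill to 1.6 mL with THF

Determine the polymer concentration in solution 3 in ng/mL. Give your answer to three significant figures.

0.208 ng/mL

Step 1: 75 μL + 375 μL = 450 μL total → factor 450/75 = 6
Step 2: 10 μL + 0.99 mL = 1000 μL total → factor 1000/10 = 100
Step 3: 0.2 mL brought to 1.6 mL → factor 1.6/0.2 = 8
Overall dilution factor = 6 × 100 × 8 = 4800
Final = 1.00 μg/mL / 4800 = 0.0002083 μg/mL = 0.208 ng/mL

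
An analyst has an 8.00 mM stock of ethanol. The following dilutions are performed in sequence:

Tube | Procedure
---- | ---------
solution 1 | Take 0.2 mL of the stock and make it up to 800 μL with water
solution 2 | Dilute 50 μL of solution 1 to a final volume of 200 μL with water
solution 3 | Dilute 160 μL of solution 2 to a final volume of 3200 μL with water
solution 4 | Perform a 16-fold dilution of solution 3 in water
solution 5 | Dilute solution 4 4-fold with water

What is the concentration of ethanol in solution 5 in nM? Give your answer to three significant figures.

Step 1: 0.2 mL brought to 800 μL → factor 0.8/0.2 = 4
Step 2: 50 μL brought to 200 μL → factor 200/50 = 4
Step 3: 160 μL brought to 3200 μL → factor 3200/160 = 20
Step 4: 16-fold → factor 16
Step 5: 4-fold → factor 4
Overall dilution factor = 4 × 4 × 20 × 16 × 4 = 20480
Final = 8.00 mM / 20480 = 0.0003906 mM = 391 nM

391 nM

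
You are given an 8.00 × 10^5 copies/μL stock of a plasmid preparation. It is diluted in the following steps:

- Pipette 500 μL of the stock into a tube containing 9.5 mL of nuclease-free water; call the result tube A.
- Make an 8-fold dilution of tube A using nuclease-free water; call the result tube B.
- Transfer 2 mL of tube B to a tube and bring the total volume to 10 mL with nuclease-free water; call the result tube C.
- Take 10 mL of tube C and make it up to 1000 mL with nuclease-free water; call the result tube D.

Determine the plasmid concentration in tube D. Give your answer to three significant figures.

10.0 copies/μL

Step 1: 500 μL + 9.5 mL = 10000 μL total → factor 10000/500 = 20
Step 2: 8-fold → factor 8
Step 3: 2 mL brought to 10 mL → factor 10/2 = 5
Step 4: 10 mL brought to 1000 mL → factor 1000/10 = 100
Overall dilution factor = 20 × 8 × 5 × 100 = 80000
Final = 8.00 × 10^5 copies/μL / 80000 = 10.0 copies/μL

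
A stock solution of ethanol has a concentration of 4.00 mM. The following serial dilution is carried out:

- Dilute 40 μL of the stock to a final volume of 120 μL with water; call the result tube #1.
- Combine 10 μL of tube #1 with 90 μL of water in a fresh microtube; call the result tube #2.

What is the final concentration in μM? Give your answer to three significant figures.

Step 1: 40 μL brought to 120 μL → factor 120/40 = 3
Step 2: 10 μL + 90 μL = 100 μL total → factor 100/10 = 10
Overall dilution factor = 3 × 10 = 30
Final = 4.00 mM / 30 = 0.1333 mM = 133 μM

133 μM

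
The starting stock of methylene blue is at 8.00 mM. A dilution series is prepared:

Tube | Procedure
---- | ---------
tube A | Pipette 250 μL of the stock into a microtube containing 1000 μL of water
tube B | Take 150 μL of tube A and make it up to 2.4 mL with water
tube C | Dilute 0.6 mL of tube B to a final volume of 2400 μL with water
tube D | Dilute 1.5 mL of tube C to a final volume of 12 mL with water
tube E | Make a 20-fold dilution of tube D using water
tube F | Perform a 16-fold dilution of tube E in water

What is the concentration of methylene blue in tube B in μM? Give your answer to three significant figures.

Step 1: 250 μL + 1000 μL = 1250 μL total → factor 1250/250 = 5
Step 2: 150 μL brought to 2.4 mL → factor 2400/150 = 16
Dilution factor through tube B = 5 × 16 = 80
[tube B] = 8.00 mM / 80 = 0.1000 mM = 100 μM

100 μM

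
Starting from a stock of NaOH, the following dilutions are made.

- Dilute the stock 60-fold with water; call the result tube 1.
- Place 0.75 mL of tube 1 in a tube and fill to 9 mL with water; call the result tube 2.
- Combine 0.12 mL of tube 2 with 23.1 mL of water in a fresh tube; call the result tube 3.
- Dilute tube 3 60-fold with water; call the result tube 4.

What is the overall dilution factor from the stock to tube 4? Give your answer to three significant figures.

8.36 × 10^6

Step 1: 60-fold → factor 60
Step 2: 0.75 mL brought to 9 mL → factor 9/0.75 = 12
Step 3: 0.12 mL + 23.1 mL = 23.22 mL total → factor 23.22/0.12 = 193.5
Step 4: 60-fold → factor 60
Overall dilution factor = 60 × 12 × 193.5 × 60 = 8.3592 × 10^6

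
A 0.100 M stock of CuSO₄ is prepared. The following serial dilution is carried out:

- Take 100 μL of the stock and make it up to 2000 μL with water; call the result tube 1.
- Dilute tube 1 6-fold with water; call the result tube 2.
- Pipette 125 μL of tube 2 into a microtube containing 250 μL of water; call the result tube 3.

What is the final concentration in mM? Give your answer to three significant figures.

0.278 mM

Step 1: 100 μL brought to 2000 μL → factor 2000/100 = 20
Step 2: 6-fold → factor 6
Step 3: 125 μL + 250 μL = 375 μL total → factor 375/125 = 3
Overall dilution factor = 20 × 6 × 3 = 360
Final = 0.100 M / 360 = 0.0002778 M = 0.278 mM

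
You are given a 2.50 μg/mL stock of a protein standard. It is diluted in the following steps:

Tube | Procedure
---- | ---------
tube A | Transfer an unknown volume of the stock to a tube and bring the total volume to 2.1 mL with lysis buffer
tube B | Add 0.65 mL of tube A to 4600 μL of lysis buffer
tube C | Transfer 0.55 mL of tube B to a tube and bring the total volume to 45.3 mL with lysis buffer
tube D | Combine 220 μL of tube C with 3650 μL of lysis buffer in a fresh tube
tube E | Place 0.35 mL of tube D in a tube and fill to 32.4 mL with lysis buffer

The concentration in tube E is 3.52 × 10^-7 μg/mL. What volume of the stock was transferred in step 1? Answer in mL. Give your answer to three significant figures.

0.320 mL

Step 1: v brought to 2.1 mL → factor = 2.1 mL/v
Step 2: 0.65 mL + 4600 μL = 5.25 mL total → factor 5.25/0.65 = 8.0769
Step 3: 0.55 mL brought to 45.3 mL → factor 45.3/0.55 = 82.364
Step 4: 220 μL + 3650 μL = 3870 μL total → factor 3870/220 = 17.591
Step 5: 0.35 mL brought to 32.4 mL → factor 32.4/0.35 = 92.571
Product of known-step factors = 1.0833 × 10^6
Overall factor = 2.50 μg/mL / (3.52 × 10^-7 μg/mL) = 7.1023 × 10^6
Step-1 factor = 7.1023 × 10^6 / 1.0833 × 10^6 = 6.5562
v = 2.1 mL / 6.5562 = 0.320 mL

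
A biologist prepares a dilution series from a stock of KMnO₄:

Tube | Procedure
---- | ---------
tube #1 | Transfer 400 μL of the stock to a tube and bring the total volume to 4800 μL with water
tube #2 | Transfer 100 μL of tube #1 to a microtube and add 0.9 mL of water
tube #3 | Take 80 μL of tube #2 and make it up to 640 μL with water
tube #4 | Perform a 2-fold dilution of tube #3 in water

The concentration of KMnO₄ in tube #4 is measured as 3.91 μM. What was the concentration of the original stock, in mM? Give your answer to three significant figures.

Step 1: 400 μL brought to 4800 μL → factor 4800/400 = 12
Step 2: 100 μL + 0.9 mL = 1000 μL total → factor 1000/100 = 10
Step 3: 80 μL brought to 640 μL → factor 640/80 = 8
Step 4: 2-fold → factor 2
Overall dilution factor = 12 × 10 × 8 × 2 = 1920
Stock = 3.91 μM × 1920 = 7507 μM = 7.51 mM

7.51 mM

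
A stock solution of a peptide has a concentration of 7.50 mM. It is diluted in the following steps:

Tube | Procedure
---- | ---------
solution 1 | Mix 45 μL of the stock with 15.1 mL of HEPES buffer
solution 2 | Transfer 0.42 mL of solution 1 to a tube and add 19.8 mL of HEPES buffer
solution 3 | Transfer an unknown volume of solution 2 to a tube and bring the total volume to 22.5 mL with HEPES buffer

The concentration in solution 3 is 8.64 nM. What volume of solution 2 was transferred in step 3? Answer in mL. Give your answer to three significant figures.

0.420 mL

Step 1: 45 μL + 15.1 mL = 15145 μL total → factor 15145/45 = 336.56
Step 2: 0.42 mL + 19.8 mL = 20.22 mL total → factor 20.22/0.42 = 48.143
Step 3: v brought to 22.5 mL → factor = 22.5 mL/v
Product of known-step factors = 16203
Overall factor = 7.50 mM / (8.64 nM) = 8.6806 × 10^5
Step-3 factor = 8.6806 × 10^5 / 16203 = 53.575
v = 22.5 mL / 53.575 = 0.420 mL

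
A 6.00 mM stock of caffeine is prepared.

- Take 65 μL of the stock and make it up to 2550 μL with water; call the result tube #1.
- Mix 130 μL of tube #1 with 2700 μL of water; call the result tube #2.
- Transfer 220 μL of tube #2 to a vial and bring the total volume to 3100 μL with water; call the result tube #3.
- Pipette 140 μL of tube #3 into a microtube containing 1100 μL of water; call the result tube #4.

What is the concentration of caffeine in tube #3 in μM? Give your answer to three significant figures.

Step 1: 65 μL brought to 2550 μL → factor 2550/65 = 39.231
Step 2: 130 μL + 2700 μL = 2830 μL total → factor 2830/130 = 21.769
Step 3: 220 μL brought to 3100 μL → factor 3100/220 = 14.091
Dilution factor through tube #3 = 39.231 × 21.769 × 14.091 = 12034
[tube #3] = 6.00 mM / 12034 = 0.0004986 mM = 0.499 μM

0.499 μM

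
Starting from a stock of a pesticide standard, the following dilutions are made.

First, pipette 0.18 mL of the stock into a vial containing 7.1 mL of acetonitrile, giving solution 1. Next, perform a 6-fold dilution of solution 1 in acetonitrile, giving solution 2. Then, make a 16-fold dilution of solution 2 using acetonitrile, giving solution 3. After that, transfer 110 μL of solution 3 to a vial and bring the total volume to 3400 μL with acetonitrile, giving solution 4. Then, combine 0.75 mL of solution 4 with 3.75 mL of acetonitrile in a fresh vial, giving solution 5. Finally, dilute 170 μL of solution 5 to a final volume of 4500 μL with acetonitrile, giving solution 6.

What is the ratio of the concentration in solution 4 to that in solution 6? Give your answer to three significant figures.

159

Step 1: 0.18 mL + 7.1 mL = 7.28 mL total → factor 7.28/0.18 = 40.444
Step 2: 6-fold → factor 6
Step 3: 16-fold → factor 16
Step 4: 110 μL brought to 3400 μL → factor 3400/110 = 30.909
Step 5: 0.75 mL + 3.75 mL = 4.5 mL total → factor 4.5/0.75 = 6
Step 6: 170 μL brought to 4500 μL → factor 4500/170 = 26.471
Dilution factor to solution 4 = 1.2001 × 10^5; to solution 6 = 1.906 × 10^7
[solution 4]/[solution 6] = (factor to solution 6)/(factor to solution 4) = 1.906 × 10^7/1.2001 × 10^5 = 159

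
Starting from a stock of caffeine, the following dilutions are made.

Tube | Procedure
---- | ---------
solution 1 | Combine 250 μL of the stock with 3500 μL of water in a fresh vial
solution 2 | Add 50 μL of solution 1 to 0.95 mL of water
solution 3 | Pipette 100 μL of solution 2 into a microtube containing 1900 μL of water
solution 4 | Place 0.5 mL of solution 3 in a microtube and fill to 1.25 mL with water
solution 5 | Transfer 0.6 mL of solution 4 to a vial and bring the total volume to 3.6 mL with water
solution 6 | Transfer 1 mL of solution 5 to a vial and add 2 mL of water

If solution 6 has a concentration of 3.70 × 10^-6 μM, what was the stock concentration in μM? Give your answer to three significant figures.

0.999 μM

Step 1: 250 μL + 3500 μL = 3750 μL total → factor 3750/250 = 15
Step 2: 50 μL + 0.95 mL = 1000 μL total → factor 1000/50 = 20
Step 3: 100 μL + 1900 μL = 2000 μL total → factor 2000/100 = 20
Step 4: 0.5 mL brought to 1.25 mL → factor 1.25/0.5 = 2.5
Step 5: 0.6 mL brought to 3.6 mL → factor 3.6/0.6 = 6
Step 6: 1 mL + 2 mL = 3 mL total → factor 3/1 = 3
Overall dilution factor = 15 × 20 × 20 × 2.5 × 6 × 3 = 2.7 × 10^5
Stock = 3.70 × 10^-6 μM × 2.7 × 10^5 = 0.999 μM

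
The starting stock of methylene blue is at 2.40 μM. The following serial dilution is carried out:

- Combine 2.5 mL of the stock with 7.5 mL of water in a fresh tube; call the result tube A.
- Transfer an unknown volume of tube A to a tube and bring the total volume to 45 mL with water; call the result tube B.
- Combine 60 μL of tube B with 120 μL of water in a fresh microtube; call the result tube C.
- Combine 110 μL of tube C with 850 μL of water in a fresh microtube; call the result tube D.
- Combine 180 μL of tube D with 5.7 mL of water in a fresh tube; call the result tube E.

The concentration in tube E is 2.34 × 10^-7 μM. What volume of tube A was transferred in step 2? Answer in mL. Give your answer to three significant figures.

Step 1: 2.5 mL + 7.5 mL = 10 mL total → factor 10/2.5 = 4
Step 2: v brought to 45 mL → factor = 45 mL/v
Step 3: 60 μL + 120 μL = 180 μL total → factor 180/60 = 3
Step 4: 110 μL + 850 μL = 960 μL total → factor 960/110 = 8.7273
Step 5: 180 μL + 5.7 mL = 5880 μL total → factor 5880/180 = 32.667
Product of known-step factors = 3421.1
Overall factor = 2.40 μM / (2.34 × 10^-7 μM) = 1.0256 × 10^7
Step-2 factor = 1.0256 × 10^7 / 3421.1 = 2998
v = 45 mL / 2998 = 0.0150 mL

0.0150 mL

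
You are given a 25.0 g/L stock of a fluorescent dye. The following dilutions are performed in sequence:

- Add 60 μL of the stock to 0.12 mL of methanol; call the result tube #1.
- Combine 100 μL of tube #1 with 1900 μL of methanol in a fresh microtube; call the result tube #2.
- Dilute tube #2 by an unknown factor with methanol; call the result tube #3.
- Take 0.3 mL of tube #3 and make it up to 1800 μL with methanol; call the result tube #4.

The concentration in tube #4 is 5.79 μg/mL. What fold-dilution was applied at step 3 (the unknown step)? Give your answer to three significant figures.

Step 1: 60 μL + 0.12 mL = 180 μL total → factor 180/60 = 3
Step 2: 100 μL + 1900 μL = 2000 μL total → factor 2000/100 = 20
Step 3: unknown factor x
Step 4: 0.3 mL brought to 1800 μL → factor 1.8/0.3 = 6
Product of known-step factors = 360
Overall factor = 25.0 g/L / (5.79 μg/mL) = 4317.8
x = 4317.8 / 360 = 12.0

12.0-fold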